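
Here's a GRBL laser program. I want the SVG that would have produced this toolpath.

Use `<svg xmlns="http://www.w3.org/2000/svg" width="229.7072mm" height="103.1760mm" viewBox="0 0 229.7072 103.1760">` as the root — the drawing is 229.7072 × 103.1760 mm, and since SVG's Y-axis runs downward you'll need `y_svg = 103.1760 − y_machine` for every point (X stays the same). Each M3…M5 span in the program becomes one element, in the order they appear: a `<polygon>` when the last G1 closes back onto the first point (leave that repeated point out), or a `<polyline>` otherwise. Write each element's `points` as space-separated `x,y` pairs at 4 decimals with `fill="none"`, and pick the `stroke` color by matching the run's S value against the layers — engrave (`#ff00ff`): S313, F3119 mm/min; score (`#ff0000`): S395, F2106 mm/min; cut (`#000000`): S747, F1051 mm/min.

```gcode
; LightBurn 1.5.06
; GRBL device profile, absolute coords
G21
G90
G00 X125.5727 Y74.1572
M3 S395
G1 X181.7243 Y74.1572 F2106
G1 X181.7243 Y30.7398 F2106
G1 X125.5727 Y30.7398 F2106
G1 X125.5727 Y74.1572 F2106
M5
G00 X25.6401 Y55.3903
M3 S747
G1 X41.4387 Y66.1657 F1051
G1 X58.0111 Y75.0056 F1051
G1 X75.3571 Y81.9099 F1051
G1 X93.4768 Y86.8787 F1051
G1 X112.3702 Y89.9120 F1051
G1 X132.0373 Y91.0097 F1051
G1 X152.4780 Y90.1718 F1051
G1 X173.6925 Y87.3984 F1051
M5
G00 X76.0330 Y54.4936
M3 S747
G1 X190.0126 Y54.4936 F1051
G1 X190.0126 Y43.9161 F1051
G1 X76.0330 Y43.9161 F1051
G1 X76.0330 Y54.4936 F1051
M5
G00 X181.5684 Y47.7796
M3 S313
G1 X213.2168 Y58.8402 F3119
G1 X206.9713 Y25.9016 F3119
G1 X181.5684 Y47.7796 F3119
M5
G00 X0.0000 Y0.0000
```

Machine Y-up, SVG Y-down with viewBox height 103.1760, so y_svg = 103.1760 − y_machine; X carries over.

Run 1: the run's S395 means `#ff0000` (score). The run returns to its start, so emit a `<polygon>` with points (Y-flipped): 125.5727,29.0188 181.7243,29.0188 181.7243,72.4362 125.5727,72.4362.

Run 2: power S747 maps to stroke `#000000` (cut). The run is open, so emit a `<polyline>` with points (Y-flipped): 25.6401,47.7857 41.4387,37.0103 58.0111,28.1704 75.3571,21.2661 93.4768,16.2973 112.3702,13.2640 132.0373,12.1663 152.4780,13.0042 173.6925,15.7776.

Run 3: the run's S747 means `#000000` (cut). The run returns to its start, so emit a `<polygon>` with points (Y-flipped): 76.0330,48.6824 190.0126,48.6824 190.0126,59.2599 76.0330,59.2599.

Run 4: S313 ⇒ engrave layer `#ff00ff`. The run returns to its start, so emit a `<polygon>` with points (Y-flipped): 181.5684,55.3964 213.2168,44.3358 206.9713,77.2744.

<svg xmlns="http://www.w3.org/2000/svg" width="229.7072mm" height="103.1760mm" viewBox="0 0 229.7072 103.1760">
  <polygon points="125.5727,29.0188 181.7243,29.0188 181.7243,72.4362 125.5727,72.4362" fill="none" stroke="#ff0000"/>
  <polyline points="25.6401,47.7857 41.4387,37.0103 58.0111,28.1704 75.3571,21.2661 93.4768,16.2973 112.3702,13.2640 132.0373,12.1663 152.4780,13.0042 173.6925,15.7776" fill="none" stroke="#000000"/>
  <polygon points="76.0330,48.6824 190.0126,48.6824 190.0126,59.2599 76.0330,59.2599" fill="none" stroke="#000000"/>
  <polygon points="181.5684,55.3964 213.2168,44.3358 206.9713,77.2744" fill="none" stroke="#ff00ff"/>
</svg>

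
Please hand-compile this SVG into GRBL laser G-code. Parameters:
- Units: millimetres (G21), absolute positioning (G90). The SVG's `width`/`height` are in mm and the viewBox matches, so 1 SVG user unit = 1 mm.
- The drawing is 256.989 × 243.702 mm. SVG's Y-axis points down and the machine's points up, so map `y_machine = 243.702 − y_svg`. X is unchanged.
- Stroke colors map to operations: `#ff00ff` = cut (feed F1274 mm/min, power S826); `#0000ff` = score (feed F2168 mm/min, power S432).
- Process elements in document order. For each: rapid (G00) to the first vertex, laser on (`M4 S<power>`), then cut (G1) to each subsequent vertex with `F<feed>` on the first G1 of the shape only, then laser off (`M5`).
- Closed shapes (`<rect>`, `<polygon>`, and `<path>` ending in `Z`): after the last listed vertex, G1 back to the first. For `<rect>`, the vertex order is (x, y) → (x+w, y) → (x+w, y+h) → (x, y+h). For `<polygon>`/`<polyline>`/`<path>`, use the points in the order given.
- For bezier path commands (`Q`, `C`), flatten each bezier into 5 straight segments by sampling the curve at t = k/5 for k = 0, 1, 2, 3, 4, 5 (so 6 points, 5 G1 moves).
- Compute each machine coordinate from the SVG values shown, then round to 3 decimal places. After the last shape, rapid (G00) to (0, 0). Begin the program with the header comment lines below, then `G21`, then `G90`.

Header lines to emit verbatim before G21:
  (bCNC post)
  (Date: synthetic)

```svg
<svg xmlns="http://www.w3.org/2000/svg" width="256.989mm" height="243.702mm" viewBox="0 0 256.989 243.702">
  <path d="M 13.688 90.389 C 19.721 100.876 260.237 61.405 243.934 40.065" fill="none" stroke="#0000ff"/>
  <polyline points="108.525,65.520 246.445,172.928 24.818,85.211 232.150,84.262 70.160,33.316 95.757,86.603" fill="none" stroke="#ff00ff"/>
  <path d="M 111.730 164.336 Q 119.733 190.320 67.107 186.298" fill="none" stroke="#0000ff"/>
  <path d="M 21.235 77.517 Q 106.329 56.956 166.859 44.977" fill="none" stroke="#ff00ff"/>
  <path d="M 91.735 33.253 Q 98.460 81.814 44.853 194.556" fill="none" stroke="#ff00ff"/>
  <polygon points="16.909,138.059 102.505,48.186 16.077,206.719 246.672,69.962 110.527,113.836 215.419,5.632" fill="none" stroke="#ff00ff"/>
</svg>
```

(bCNC post)
(Date: synthetic)
G21
G90
G00 X13.688 Y153.313
M4 S432
G1 X41.515 Y152.471 F2168
G1 X102.036 Y160.351
G1 X171.668 Y173.684
G1 X226.828 Y189.202
G1 X243.934 Y203.637
M5
G00 X108.525 Y178.182
M4 S826
G1 X246.445 Y70.774 F1274
G1 X24.818 Y158.491
G1 X232.150 Y159.440
G1 X70.160 Y210.386
G1 X95.757 Y157.099
M5
G00 X111.730 Y79.366
M4 S432
G1 X112.506 Y70.173 F2168
G1 X108.432 Y63.380
G1 X99.507 Y58.987
G1 X85.732 Y56.995
G1 X67.107 Y57.404
M5
G00 X21.235 Y166.185
M4 S826
G1 X54.290 Y174.066 F1274
G1 X85.380 Y181.261
G1 X114.505 Y187.769
G1 X141.664 Y193.590
G1 X166.859 Y198.725
M5
G00 X91.735 Y210.449
M4 S826
G1 X92.012 Y188.457 F1274
G1 X87.462 Y161.331
G1 X78.085 Y129.071
G1 X63.883 Y91.676
G1 X44.853 Y49.146
M5
G00 X16.909 Y105.643
M4 S826
G1 X102.505 Y195.516 F1274
G1 X16.077 Y36.983
G1 X246.672 Y173.740
G1 X110.527 Y129.866
G1 X215.419 Y238.070
G1 X16.909 Y105.643
M5
G00 X0.000 Y0.000

viewBox `0 0 256.989 243.702` with mm width/height → 1 unit = 1 mm. Flip: y_m = 243.702 − y_svg.

**Shape 1** — `<path>` cubic bezier, stroke `#0000ff` → score (S432, F2168). Control points (SVG): P0=(13.688,90.389), P1=(19.721,100.876), P2=(260.237,61.405), P3=(243.934,40.065); sampled at t=k/5. Machine vertices: (13.688,153.313) → (41.515,152.471) → (102.036,160.351) → (171.668,173.684) → (226.828,189.202) → (243.934,203.637). Open path.

**Shape 2** — `<polyline>` open polyline, stroke `#ff00ff` → cut (S826, F1274). Machine vertices: (108.525,178.182) → (246.445,70.774) → (24.818,158.491) → (232.150,159.440) → (70.160,210.386) → (95.757,157.099). Open path.

**Shape 3** — `<path>` quadratic bezier, stroke `#0000ff` → score (S432, F2168). Control points (SVG): P0=(111.730,164.336), P1=(119.733,190.320), P2=(67.107,186.298); sampled at t=k/5. Machine vertices: (111.730,79.366) → (112.506,70.173) → (108.432,63.380) → (99.507,58.987) → (85.732,56.995) → (67.107,57.404). Open path.

**Shape 4** — `<path>` quadratic bezier, stroke `#ff00ff` → cut (S826, F1274). Control points (SVG): P0=(21.235,77.517), P1=(106.329,56.956), P2=(166.859,44.977); sampled at t=k/5. Machine vertices: (21.235,166.185) → (54.290,174.066) → (85.380,181.261) → (114.505,187.769) → (141.664,193.590) → (166.859,198.725). Open path.

**Shape 5** — `<path>` quadratic bezier, stroke `#ff00ff` → cut (S826, F1274). Control points (SVG): P0=(91.735,33.253), P1=(98.460,81.814), P2=(44.853,194.556); sampled at t=k/5. Machine vertices: (91.735,210.449) → (92.012,188.457) → (87.462,161.331) → (78.085,129.071) → (63.883,91.676) → (44.853,49.146). Open path.

**Shape 6** — `<polygon>` closed polygon, stroke `#ff00ff` → cut (S826, F1274). Machine vertices: (16.909,105.643) → (102.505,195.516) → (16.077,36.983) → (246.672,173.740) → (110.527,129.866) → (215.419,238.070) → (16.909,105.643). Closed: final G1 returns to the first vertex.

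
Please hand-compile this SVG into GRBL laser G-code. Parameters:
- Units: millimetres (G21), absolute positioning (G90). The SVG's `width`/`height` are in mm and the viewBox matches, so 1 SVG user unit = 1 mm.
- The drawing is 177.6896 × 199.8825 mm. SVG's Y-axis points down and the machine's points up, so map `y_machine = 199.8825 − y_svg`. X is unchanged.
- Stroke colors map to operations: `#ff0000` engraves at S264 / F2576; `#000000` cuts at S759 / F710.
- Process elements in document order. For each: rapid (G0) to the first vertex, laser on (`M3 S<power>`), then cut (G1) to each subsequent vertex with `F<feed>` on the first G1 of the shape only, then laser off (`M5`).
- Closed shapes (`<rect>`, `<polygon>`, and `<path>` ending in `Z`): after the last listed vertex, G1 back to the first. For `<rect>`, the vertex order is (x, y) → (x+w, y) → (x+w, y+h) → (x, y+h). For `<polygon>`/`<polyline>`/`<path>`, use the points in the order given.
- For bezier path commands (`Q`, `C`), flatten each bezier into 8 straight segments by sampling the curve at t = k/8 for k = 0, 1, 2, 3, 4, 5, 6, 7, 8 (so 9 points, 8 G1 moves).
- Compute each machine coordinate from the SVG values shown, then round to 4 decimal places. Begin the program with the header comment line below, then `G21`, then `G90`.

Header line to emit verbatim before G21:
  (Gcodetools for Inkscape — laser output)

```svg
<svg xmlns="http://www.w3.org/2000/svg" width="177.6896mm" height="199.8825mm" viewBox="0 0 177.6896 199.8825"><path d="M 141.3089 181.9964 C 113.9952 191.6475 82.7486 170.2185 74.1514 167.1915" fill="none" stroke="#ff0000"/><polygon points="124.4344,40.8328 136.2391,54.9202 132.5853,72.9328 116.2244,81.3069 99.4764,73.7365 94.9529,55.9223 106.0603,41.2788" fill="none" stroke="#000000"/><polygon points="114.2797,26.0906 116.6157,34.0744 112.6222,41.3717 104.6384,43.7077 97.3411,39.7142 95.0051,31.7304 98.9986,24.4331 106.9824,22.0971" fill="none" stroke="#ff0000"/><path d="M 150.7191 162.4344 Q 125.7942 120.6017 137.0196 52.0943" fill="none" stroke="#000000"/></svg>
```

(Gcodetools for Inkscape — laser output)
G21
G90
G0 X141.3089 Y17.8861
M3 S264
G1 X130.9338 Y15.6272 F2576
G1 X120.5016 Y15.7021
G1 X110.3236 Y17.5311
G1 X100.7115 Y20.5343
G1 X91.9767 Y24.1317
G1 X84.4307 Y27.7435
G1 X78.3851 Y30.7899
G1 X74.1514 Y32.6910
M5
G0 X124.4344 Y159.0497
M3 S759
G1 X136.2391 Y144.9623 F710
G1 X132.5853 Y126.9497
G1 X116.2244 Y118.5756
G1 X99.4764 Y126.1460
G1 X94.9529 Y143.9602
G1 X106.0603 Y158.6037
G1 X124.4344 Y159.0497
M5
G0 X114.2797 Y173.7919
M3 S264
G1 X116.6157 Y165.8081 F2576
G1 X112.6222 Y158.5108
G1 X104.6384 Y156.1748
G1 X97.3411 Y160.1683
G1 X95.0051 Y168.1521
G1 X98.9986 Y175.4494
G1 X106.9824 Y177.7854
G1 X114.2797 Y173.7919
M5
G0 X150.7191 Y37.4481
M3 S759
G1 X145.0527 Y48.3231 F710
G1 X140.5160 Y60.0316
G1 X137.1091 Y72.5738
G1 X134.8318 Y85.9495
G1 X133.6842 Y100.1588
G1 X133.6663 Y115.2017
G1 X134.7781 Y131.0781
G1 X137.0196 Y147.7882
M5

Since the viewBox matches the mm dimensions, user units are millimetres directly. The only transform is the Y-flip y_m = 199.8825 − y_svg.

Shape 1 is a cubic bezier drawn with `<path>`. Its stroke #ff0000 means engrave at S264, F2576. After flipping Y the toolpath is (141.3089,17.8861) → (130.9338,15.6272) → (120.5016,15.7021) → (110.3236,17.5311) → (100.7115,20.5343) → (91.9767,24.1317) → (84.4307,27.7435) → (78.3851,30.7899) → (74.1514,32.6910).

Shape 2 is a regular polygon drawn with `<polygon>`. Its stroke #000000 means cut at S759, F710. After flipping Y the toolpath is (124.4344,159.0497) → (136.2391,144.9623) → (132.5853,126.9497) → (116.2244,118.5756) → (99.4764,126.1460) → (94.9529,143.9602) → (106.0603,158.6037) → (124.4344,159.0497), returning to the start.

Shape 3 is a regular polygon drawn with `<polygon>`. Its stroke #ff0000 means engrave at S264, F2576. After flipping Y the toolpath is (114.2797,173.7919) → (116.6157,165.8081) → (112.6222,158.5108) → (104.6384,156.1748) → (97.3411,160.1683) → (95.0051,168.1521) → (98.9986,175.4494) → (106.9824,177.7854) → (114.2797,173.7919), returning to the start.

Shape 4 is a quadratic bezier drawn with `<path>`. Its stroke #000000 means cut at S759, F710. After flipping Y the toolpath is (150.7191,37.4481) → (145.0527,48.3231) → (140.5160,60.0316) → (137.1091,72.5738) → (134.8318,85.9495) → (133.6842,100.1588) → (133.6663,115.2017) → (134.7781,131.0781) → (137.0196,147.7882).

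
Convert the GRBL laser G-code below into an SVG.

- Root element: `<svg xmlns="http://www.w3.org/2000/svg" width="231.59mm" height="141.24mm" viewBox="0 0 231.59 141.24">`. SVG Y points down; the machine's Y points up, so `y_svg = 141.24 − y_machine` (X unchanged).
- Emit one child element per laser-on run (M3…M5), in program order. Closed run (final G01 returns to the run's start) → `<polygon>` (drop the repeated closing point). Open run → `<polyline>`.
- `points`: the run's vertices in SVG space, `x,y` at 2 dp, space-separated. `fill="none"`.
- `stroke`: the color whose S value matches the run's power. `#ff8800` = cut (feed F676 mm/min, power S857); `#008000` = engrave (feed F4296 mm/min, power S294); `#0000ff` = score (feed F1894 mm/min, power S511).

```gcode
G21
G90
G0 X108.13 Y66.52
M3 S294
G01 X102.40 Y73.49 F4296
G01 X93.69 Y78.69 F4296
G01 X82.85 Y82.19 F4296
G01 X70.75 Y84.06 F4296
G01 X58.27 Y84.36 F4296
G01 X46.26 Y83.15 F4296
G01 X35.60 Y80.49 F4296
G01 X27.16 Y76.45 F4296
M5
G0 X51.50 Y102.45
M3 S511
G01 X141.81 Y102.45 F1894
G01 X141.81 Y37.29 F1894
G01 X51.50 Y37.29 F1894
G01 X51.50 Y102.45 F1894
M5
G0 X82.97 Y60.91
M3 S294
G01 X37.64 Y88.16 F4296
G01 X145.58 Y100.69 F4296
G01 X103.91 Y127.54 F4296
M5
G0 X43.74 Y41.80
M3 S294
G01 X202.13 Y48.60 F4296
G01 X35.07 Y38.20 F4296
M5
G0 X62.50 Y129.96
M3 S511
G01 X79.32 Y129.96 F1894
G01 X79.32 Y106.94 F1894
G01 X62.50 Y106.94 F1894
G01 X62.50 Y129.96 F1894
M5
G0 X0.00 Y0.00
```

Machine Y-up, SVG Y-down with viewBox height 141.24, so y_svg = 141.24 − y_machine; X carries over.

Run 1: power S294 maps to stroke `#008000` (engrave). The run is open, so emit a `<polyline>` with points (Y-flipped): 108.13,74.72 102.40,67.75 93.69,62.55 82.85,59.05 70.75,57.18 58.27,56.88 46.26,58.09 35.60,60.75 27.16,64.79.

Run 2: the run's S511 means `#0000ff` (score). The run returns to its start, so emit a `<polygon>` with points (Y-flipped): 51.50,38.79 141.81,38.79 141.81,103.95 51.50,103.95.

Run 3: S294 ⇒ engrave layer `#008000`. The run is open, so emit a `<polyline>` with points (Y-flipped): 82.97,80.33 37.64,53.08 145.58,40.55 103.91,13.70.

Run 4: power S294 maps to stroke `#008000` (engrave). The run is open, so emit a `<polyline>` with points (Y-flipped): 43.74,99.44 202.13,92.64 35.07,103.04.

Run 5: S511 ⇒ score layer `#0000ff`. The run returns to its start, so emit a `<polygon>` with points (Y-flipped): 62.50,11.28 79.32,11.28 79.32,34.30 62.50,34.30.

<svg xmlns="http://www.w3.org/2000/svg" width="231.59mm" height="141.24mm" viewBox="0 0 231.59 141.24">
  <polyline points="108.13,74.72 102.40,67.75 93.69,62.55 82.85,59.05 70.75,57.18 58.27,56.88 46.26,58.09 35.60,60.75 27.16,64.79" fill="none" stroke="#008000"/>
  <polygon points="51.50,38.79 141.81,38.79 141.81,103.95 51.50,103.95" fill="none" stroke="#0000ff"/>
  <polyline points="82.97,80.33 37.64,53.08 145.58,40.55 103.91,13.70" fill="none" stroke="#008000"/>
  <polyline points="43.74,99.44 202.13,92.64 35.07,103.04" fill="none" stroke="#008000"/>
  <polygon points="62.50,11.28 79.32,11.28 79.32,34.30 62.50,34.30" fill="none" stroke="#0000ff"/>
</svg>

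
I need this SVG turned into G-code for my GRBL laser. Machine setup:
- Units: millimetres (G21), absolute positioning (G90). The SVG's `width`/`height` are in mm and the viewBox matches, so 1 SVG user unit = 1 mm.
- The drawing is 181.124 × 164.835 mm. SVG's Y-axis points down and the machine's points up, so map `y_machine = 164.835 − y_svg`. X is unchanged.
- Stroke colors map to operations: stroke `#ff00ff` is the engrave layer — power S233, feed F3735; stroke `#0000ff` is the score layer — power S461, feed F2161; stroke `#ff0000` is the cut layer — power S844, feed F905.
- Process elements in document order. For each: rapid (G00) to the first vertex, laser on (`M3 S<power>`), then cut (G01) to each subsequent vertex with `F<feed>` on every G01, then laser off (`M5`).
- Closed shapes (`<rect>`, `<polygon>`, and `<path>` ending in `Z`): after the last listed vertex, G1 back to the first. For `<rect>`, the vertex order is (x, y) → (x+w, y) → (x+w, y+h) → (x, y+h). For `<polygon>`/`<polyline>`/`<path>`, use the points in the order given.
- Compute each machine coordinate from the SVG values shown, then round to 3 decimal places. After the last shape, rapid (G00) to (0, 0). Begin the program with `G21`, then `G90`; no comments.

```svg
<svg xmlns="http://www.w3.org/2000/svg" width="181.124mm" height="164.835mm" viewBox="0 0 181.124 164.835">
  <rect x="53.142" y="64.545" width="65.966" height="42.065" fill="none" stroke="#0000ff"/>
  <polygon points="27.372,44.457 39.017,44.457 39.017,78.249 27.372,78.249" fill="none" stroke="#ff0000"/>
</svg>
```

G21
G90
G00 X53.142 Y100.290
M3 S461
G01 X119.108 Y100.290 F2161
G01 X119.108 Y58.225 F2161
G01 X53.142 Y58.225 F2161
G01 X53.142 Y100.290 F2161
M5
G00 X27.372 Y120.378
M3 S844
G01 X39.017 Y120.378 F905
G01 X39.017 Y86.586 F905
G01 X27.372 Y86.586 F905
G01 X27.372 Y120.378 F905
M5
G00 X0.000 Y0.000

Since the viewBox matches the mm dimensions, user units are millimetres directly. The only transform is the Y-flip y_m = 164.835 − y_svg.

Shape 1 is a rectangle drawn with `<rect>`. Its stroke #0000ff means score at S461, F2161. After flipping Y the toolpath is (53.142,100.290) → (119.108,100.290) → (119.108,58.225) → (53.142,58.225) → (53.142,100.290), returning to the start.

Shape 2 is a rectangle drawn with `<polygon>`. Its stroke #ff0000 means cut at S844, F905. After flipping Y the toolpath is (27.372,120.378) → (39.017,120.378) → (39.017,86.586) → (27.372,86.586) → (27.372,120.378), returning to the start.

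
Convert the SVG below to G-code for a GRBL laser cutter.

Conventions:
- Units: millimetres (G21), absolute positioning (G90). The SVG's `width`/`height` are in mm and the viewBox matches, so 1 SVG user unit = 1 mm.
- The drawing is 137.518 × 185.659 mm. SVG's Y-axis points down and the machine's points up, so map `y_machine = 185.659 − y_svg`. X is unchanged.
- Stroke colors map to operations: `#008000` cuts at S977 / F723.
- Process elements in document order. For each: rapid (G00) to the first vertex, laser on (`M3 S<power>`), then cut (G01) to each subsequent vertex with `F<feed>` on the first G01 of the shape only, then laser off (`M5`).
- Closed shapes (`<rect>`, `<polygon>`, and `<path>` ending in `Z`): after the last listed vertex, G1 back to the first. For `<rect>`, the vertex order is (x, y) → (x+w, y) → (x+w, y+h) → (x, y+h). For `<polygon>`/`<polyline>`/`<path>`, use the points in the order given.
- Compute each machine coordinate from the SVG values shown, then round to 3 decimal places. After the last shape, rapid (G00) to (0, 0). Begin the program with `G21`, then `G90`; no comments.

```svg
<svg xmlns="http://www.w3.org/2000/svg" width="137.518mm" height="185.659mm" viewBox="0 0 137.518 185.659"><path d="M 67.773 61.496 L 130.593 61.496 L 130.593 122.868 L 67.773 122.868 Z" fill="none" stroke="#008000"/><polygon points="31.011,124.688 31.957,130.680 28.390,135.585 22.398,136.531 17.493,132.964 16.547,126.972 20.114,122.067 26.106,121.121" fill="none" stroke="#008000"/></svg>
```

Since the viewBox matches the mm dimensions, user units are millimetres directly. The only transform is the Y-flip y_m = 185.659 − y_svg.

Shape 1 is a rectangle drawn with `<path>`. Its stroke #008000 means cut at S977, F723. After flipping Y the toolpath is (67.773,124.163) → (130.593,124.163) → (130.593,62.791) → (67.773,62.791) → (67.773,124.163), returning to the start.

Shape 2 is a regular polygon drawn with `<polygon>`. Its stroke #008000 means cut at S977, F723. After flipping Y the toolpath is (31.011,60.971) → (31.957,54.979) → (28.390,50.074) → (22.398,49.128) → (17.493,52.695) → (16.547,58.687) → (20.114,63.592) → (26.106,64.538) → (31.011,60.971), returning to the start.

G21
G90
G00 X67.773 Y124.163
M3 S977
G01 X130.593 Y124.163 F723
G01 X130.593 Y62.791
G01 X67.773 Y62.791
G01 X67.773 Y124.163
M5
G00 X31.011 Y60.971
M3 S977
G01 X31.957 Y54.979 F723
G01 X28.390 Y50.074
G01 X22.398 Y49.128
G01 X17.493 Y52.695
G01 X16.547 Y58.687
G01 X20.114 Y63.592
G01 X26.106 Y64.538
G01 X31.011 Y60.971
M5
G00 X0.000 Y0.000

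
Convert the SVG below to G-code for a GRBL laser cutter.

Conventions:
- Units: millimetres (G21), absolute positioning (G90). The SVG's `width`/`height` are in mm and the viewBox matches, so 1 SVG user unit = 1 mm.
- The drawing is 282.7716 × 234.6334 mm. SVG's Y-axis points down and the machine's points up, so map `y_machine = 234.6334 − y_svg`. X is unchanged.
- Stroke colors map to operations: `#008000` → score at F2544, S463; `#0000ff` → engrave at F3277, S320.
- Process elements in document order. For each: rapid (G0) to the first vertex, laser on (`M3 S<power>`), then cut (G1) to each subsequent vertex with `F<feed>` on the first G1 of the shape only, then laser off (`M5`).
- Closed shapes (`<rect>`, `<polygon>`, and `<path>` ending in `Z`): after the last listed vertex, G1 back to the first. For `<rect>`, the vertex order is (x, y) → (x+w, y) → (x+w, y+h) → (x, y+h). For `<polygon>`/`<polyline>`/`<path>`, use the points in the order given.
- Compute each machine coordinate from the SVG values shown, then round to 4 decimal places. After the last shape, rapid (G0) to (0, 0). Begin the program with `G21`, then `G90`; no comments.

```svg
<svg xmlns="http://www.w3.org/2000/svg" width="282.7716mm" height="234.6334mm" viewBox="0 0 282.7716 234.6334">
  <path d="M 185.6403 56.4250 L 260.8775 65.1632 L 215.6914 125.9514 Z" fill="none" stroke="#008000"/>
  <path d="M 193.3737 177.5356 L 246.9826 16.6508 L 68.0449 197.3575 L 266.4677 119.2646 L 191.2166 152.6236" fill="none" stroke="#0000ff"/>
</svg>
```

G21
G90
G0 X185.6403 Y178.2084
M3 S463
G1 X260.8775 Y169.4702 F2544
G1 X215.6914 Y108.6820
G1 X185.6403 Y178.2084
M5
G0 X193.3737 Y57.0978
M3 S320
G1 X246.9826 Y217.9826 F3277
G1 X68.0449 Y37.2759
G1 X266.4677 Y115.3688
G1 X191.2166 Y82.0098
M5
G0 X0.0000 Y0.0000

Since the viewBox matches the mm dimensions, user units are millimetres directly. The only transform is the Y-flip y_m = 234.6334 − y_svg.

Shape 1 is a regular polygon drawn with `<path>`. Its stroke #008000 means score at S463, F2544. After flipping Y the toolpath is (185.6403,178.2084) → (260.8775,169.4702) → (215.6914,108.6820) → (185.6403,178.2084), returning to the start.

Shape 2 is a open polyline drawn with `<path>`. Its stroke #0000ff means engrave at S320, F3277. After flipping Y the toolpath is (193.3737,57.0978) → (246.9826,217.9826) → (68.0449,37.2759) → (266.4677,115.3688) → (191.2166,82.0098).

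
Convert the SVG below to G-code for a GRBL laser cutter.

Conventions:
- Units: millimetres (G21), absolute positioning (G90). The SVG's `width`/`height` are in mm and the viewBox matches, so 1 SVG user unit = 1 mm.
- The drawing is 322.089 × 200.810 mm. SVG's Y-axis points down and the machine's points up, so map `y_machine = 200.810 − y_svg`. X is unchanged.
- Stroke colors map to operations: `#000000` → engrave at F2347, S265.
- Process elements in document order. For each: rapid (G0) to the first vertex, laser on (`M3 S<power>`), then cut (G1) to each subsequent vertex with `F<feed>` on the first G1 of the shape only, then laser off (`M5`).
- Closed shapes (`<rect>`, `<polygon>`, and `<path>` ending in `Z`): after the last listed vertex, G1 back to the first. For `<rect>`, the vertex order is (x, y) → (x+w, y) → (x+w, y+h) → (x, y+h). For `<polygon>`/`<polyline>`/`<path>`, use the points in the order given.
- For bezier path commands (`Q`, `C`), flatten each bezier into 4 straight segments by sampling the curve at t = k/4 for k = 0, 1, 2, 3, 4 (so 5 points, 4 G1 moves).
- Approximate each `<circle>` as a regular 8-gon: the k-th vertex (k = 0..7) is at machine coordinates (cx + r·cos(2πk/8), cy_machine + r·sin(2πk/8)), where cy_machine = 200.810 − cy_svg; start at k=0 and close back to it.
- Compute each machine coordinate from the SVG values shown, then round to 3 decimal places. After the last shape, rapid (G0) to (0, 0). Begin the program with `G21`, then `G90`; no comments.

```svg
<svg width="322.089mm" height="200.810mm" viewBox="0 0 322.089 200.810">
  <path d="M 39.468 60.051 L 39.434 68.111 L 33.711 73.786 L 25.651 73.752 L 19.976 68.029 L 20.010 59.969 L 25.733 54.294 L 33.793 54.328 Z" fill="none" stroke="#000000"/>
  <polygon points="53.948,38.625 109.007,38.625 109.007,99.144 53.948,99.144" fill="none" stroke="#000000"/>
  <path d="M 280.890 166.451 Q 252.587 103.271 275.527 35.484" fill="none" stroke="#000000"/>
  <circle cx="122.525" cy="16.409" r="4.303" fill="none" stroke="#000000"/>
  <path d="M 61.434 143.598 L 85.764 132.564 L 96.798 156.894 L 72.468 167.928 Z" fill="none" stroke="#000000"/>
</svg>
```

G21
G90
G0 X39.468 Y140.759
M3 S265
G1 X39.434 Y132.699 F2347
G1 X33.711 Y127.024
G1 X25.651 Y127.058
G1 X19.976 Y132.781
G1 X20.010 Y140.841
G1 X25.733 Y146.516
G1 X33.793 Y146.482
G1 X39.468 Y140.759
M5
G0 X53.948 Y162.185
M3 S265
G1 X109.007 Y162.185 F2347
G1 X109.007 Y101.666
G1 X53.948 Y101.666
G1 X53.948 Y162.185
M5
G0 X280.890 Y34.359
M3 S265
G1 X269.941 Y66.237 F2347
G1 X265.398 Y98.691
G1 X267.260 Y131.720
G1 X275.527 Y165.326
M5
G0 X126.828 Y184.401
M3 S265
G1 X125.568 Y187.444 F2347
G1 X122.525 Y188.704
G1 X119.482 Y187.444
G1 X118.222 Y184.401
G1 X119.482 Y181.358
G1 X122.525 Y180.098
G1 X125.568 Y181.358
G1 X126.828 Y184.401
M5
G0 X61.434 Y57.212
M3 S265
G1 X85.764 Y68.246 F2347
G1 X96.798 Y43.916
G1 X72.468 Y32.882
G1 X61.434 Y57.212
M5
G0 X0.000 Y0.000

1 u = 1 mm; y_m = 200.810 − y.

[1] `<path>` regular polygon, #000000→engrave S265 F2347: (39.468,140.759) → (39.434,132.699) → (33.711,127.024) → (25.651,127.058) → (19.976,132.781) → (20.010,140.841) → (25.733,146.516) → (33.793,146.482) → (39.468,140.759) (closed)

[2] `<polygon>` rectangle, #000000→engrave S265 F2347: (53.948,162.185) → (109.007,162.185) → (109.007,101.666) → (53.948,101.666) → (53.948,162.185) (closed)

[3] `<path>` quadratic bezier, #000000→engrave S265 F2347: (280.890,34.359) → (269.941,66.237) → (265.398,98.691) → (267.260,131.720) → (275.527,165.326)

[4] `<circle>` circle, #000000→engrave S265 F2347: (126.828,184.401) → (125.568,187.444) → (122.525,188.704) → (119.482,187.444) → (118.222,184.401) → (119.482,181.358) → (122.525,180.098) → (125.568,181.358) → (126.828,184.401) (closed)

[5] `<path>` regular polygon, #000000→engrave S265 F2347: (61.434,57.212) → (85.764,68.246) → (96.798,43.916) → (72.468,32.882) → (61.434,57.212) (closed)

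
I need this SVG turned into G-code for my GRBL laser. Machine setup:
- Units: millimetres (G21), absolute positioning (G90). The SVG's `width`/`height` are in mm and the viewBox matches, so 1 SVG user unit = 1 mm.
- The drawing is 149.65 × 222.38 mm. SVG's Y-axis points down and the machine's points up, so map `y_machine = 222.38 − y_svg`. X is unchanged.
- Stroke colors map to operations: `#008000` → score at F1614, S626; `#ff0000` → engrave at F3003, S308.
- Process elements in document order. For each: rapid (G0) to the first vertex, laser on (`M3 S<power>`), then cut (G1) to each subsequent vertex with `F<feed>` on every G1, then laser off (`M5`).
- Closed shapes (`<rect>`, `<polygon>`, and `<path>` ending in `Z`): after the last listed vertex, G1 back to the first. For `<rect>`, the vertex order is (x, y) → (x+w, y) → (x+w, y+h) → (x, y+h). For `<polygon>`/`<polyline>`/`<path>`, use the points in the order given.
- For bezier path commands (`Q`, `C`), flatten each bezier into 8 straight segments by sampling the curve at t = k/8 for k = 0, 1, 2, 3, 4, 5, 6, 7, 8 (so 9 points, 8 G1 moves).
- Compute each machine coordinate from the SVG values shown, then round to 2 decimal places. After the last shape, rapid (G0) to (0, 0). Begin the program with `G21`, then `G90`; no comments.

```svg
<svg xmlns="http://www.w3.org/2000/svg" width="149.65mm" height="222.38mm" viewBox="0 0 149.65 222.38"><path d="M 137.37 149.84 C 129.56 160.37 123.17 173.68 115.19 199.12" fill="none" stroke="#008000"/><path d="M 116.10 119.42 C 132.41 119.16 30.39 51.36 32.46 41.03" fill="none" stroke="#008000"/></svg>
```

viewBox `0 0 149.65 222.38` with mm width/height → 1 unit = 1 mm. Flip: y_m = 222.38 − y_svg.

**Shape 1** — `<path>` cubic bezier, stroke `#008000` → score (S626, F1614). Control points (SVG): P0=(137.37,149.84), P1=(129.56,160.37), P2=(123.17,173.68), P3=(115.19,199.12); sampled at t=k/8. Machine vertices: (137.37,72.54) → (134.50,68.44) → (131.73,63.98) → (129.02,59.03) → (126.34,53.49) → (123.66,47.26) → (120.92,40.21) → (118.11,32.25) → (115.19,23.26). Open path.

**Shape 2** — `<path>` cubic bezier, stroke `#008000` → score (S626, F1614). Control points (SVG): P0=(116.10,119.42), P1=(132.41,119.16), P2=(30.39,51.36), P3=(32.46,41.03); sampled at t=k/8. Machine vertices: (116.10,102.96) → (117.10,105.98) → (109.62,113.87) → (96.26,125.15) → (79.62,138.38) → (62.32,152.08) → (46.95,164.78) → (36.13,175.03) → (32.46,181.35). Open path.

G21
G90
G0 X137.37 Y72.54
M3 S626
G1 X134.50 Y68.44 F1614
G1 X131.73 Y63.98 F1614
G1 X129.02 Y59.03 F1614
G1 X126.34 Y53.49 F1614
G1 X123.66 Y47.26 F1614
G1 X120.92 Y40.21 F1614
G1 X118.11 Y32.25 F1614
G1 X115.19 Y23.26 F1614
M5
G0 X116.10 Y102.96
M3 S626
G1 X117.10 Y105.98 F1614
G1 X109.62 Y113.87 F1614
G1 X96.26 Y125.15 F1614
G1 X79.62 Y138.38 F1614
G1 X62.32 Y152.08 F1614
G1 X46.95 Y164.78 F1614
G1 X36.13 Y175.03 F1614
G1 X32.46 Y181.35 F1614
M5
G0 X0.00 Y0.00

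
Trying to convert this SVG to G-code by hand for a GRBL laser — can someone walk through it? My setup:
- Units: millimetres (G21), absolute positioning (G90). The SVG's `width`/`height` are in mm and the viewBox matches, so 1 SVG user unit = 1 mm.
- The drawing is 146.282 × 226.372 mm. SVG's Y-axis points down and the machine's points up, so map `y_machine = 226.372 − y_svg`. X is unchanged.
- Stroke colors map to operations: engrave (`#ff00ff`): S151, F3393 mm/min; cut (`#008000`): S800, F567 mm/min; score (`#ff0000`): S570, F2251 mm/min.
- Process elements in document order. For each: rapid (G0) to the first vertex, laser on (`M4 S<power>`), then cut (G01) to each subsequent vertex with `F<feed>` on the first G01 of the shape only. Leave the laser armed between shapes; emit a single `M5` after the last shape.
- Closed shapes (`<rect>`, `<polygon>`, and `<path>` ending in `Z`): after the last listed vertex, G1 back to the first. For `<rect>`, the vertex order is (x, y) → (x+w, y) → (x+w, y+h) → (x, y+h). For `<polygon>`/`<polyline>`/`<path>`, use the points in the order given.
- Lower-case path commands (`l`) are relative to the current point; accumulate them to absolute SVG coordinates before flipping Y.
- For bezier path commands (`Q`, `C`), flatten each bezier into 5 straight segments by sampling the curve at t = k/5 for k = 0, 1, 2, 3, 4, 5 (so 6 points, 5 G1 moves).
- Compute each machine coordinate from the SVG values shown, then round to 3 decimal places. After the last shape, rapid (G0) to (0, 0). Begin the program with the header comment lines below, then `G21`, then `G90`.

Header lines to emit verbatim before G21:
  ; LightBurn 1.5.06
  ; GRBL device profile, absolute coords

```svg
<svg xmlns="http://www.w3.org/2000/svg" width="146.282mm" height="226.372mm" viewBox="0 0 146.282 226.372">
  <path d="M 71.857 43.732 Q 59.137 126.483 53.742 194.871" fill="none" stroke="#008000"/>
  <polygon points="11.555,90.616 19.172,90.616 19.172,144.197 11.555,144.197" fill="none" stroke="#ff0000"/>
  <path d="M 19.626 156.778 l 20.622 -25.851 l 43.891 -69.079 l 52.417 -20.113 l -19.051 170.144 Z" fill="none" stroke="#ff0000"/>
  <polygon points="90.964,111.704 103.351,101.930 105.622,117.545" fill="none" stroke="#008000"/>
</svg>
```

; LightBurn 1.5.06
; GRBL device profile, absolute coords
G21
G90
G0 X71.857 Y182.640
M4 S800
G01 X67.062 Y150.114 F567
G01 X62.853 Y118.737
G01 X59.230 Y88.509
G01 X56.193 Y59.431
G01 X53.742 Y31.501
G0 X11.555 Y135.756
M4 S570
G01 X19.172 Y135.756 F2251
G01 X19.172 Y82.175
G01 X11.555 Y82.175
G01 X11.555 Y135.756
G0 X19.626 Y69.594
M4 S570
G01 X40.248 Y95.445 F2251
G01 X84.139 Y164.524
G01 X136.556 Y184.637
G01 X117.505 Y14.493
G01 X19.626 Y69.594
G0 X90.964 Y114.668
M4 S800
G01 X103.351 Y124.442 F567
G01 X105.622 Y108.827
G01 X90.964 Y114.668
M5
G0 X0.000 Y0.000

viewBox `0 0 146.282 226.372` with mm width/height → 1 unit = 1 mm. Flip: y_m = 226.372 − y_svg.

**Shape 1** — `<path>` quadratic bezier, stroke `#008000` → cut (S800, F567). Control points (SVG): P0=(71.857,43.732), P1=(59.137,126.483), P2=(53.742,194.871); sampled at t=k/5. Machine vertices: (71.857,182.640) → (67.062,150.114) → (62.853,118.737) → (59.230,88.509) → (56.193,59.431) → (53.742,31.501). Open path.

**Shape 2** — `<polygon>` rectangle, stroke `#ff0000` → score (S570, F2251). Machine vertices: (11.555,135.756) → (19.172,135.756) → (19.172,82.175) → (11.555,82.175) → (11.555,135.756). Closed: final G1 returns to the first vertex.

**Shape 3** — `<path>` closed polygon, stroke `#ff0000` → score (S570, F2251). Machine vertices: (19.626,69.594) → (40.248,95.445) → (84.139,164.524) → (136.556,184.637) → (117.505,14.493) → (19.626,69.594). Closed: final G1 returns to the first vertex.

**Shape 4** — `<polygon>` regular polygon, stroke `#008000` → cut (S800, F567). Machine vertices: (90.964,114.668) → (103.351,124.442) → (105.622,108.827) → (90.964,114.668). Closed: final G1 returns to the first vertex.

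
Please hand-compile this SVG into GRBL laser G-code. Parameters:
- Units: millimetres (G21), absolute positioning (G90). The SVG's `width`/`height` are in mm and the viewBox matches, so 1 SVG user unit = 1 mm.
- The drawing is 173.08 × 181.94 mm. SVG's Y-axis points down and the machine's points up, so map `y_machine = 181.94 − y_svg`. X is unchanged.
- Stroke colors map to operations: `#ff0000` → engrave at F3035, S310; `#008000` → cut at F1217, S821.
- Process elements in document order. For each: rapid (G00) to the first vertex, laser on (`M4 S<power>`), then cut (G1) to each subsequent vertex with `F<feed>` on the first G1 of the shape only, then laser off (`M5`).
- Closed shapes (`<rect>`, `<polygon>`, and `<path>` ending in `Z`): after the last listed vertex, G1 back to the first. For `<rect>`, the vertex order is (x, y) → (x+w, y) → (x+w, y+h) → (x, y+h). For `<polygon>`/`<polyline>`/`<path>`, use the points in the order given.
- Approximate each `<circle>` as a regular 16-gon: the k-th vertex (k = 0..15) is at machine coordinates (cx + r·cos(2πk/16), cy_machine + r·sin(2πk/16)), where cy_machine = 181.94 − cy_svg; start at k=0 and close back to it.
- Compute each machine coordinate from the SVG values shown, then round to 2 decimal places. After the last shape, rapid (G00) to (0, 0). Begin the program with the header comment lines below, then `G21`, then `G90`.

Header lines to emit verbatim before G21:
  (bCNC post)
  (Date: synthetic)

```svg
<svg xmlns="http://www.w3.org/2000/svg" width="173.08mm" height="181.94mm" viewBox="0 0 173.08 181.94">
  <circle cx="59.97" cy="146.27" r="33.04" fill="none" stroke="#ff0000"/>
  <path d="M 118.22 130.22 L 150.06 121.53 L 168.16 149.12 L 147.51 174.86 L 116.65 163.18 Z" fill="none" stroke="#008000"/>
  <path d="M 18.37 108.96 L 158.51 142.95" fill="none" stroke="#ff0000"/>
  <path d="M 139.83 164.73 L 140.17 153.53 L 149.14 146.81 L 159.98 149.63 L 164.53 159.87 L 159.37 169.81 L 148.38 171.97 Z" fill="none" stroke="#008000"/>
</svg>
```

viewBox `0 0 173.08 181.94` with mm width/height → 1 unit = 1 mm. Flip: y_m = 181.94 − y_svg.

**Shape 1** — `<circle>` circle, stroke `#ff0000` → engrave (S310, F3035). Machine vertices: (93.01,35.67) → (90.49,48.31) → (83.33,59.03) → (72.61,66.19) → (59.97,68.71) → (47.33,66.19) → (36.61,59.03) → (29.45,48.31) → (26.93,35.67) → (29.45,23.03) → (36.61,12.31) → (47.33,5.15) → (59.97,2.63) → (72.61,5.15) → (83.33,12.31) → (90.49,23.03) → (93.01,35.67). Closed: final G1 returns to the first vertex.

**Shape 2** — `<path>` regular polygon, stroke `#008000` → cut (S821, F1217). Machine vertices: (118.22,51.72) → (150.06,60.41) → (168.16,32.82) → (147.51,7.08) → (116.65,18.76) → (118.22,51.72). Closed: final G1 returns to the first vertex.

**Shape 3** — `<path>` line segment, stroke `#ff0000` → engrave (S310, F3035). Machine vertices: (18.37,72.98) → (158.51,38.99). Open path.

**Shape 4** — `<path>` regular polygon, stroke `#008000` → cut (S821, F1217). Machine vertices: (139.83,17.21) → (140.17,28.41) → (149.14,35.13) → (159.98,32.31) → (164.53,22.07) → (159.37,12.13) → (148.38,9.97) → (139.83,17.21). Closed: final G1 returns to the first vertex.

(bCNC post)
(Date: synthetic)
G21
G90
G00 X93.01 Y35.67
M4 S310
G1 X90.49 Y48.31 F3035
G1 X83.33 Y59.03
G1 X72.61 Y66.19
G1 X59.97 Y68.71
G1 X47.33 Y66.19
G1 X36.61 Y59.03
G1 X29.45 Y48.31
G1 X26.93 Y35.67
G1 X29.45 Y23.03
G1 X36.61 Y12.31
G1 X47.33 Y5.15
G1 X59.97 Y2.63
G1 X72.61 Y5.15
G1 X83.33 Y12.31
G1 X90.49 Y23.03
G1 X93.01 Y35.67
M5
G00 X118.22 Y51.72
M4 S821
G1 X150.06 Y60.41 F1217
G1 X168.16 Y32.82
G1 X147.51 Y7.08
G1 X116.65 Y18.76
G1 X118.22 Y51.72
M5
G00 X18.37 Y72.98
M4 S310
G1 X158.51 Y38.99 F3035
M5
G00 X139.83 Y17.21
M4 S821
G1 X140.17 Y28.41 F1217
G1 X149.14 Y35.13
G1 X159.98 Y32.31
G1 X164.53 Y22.07
G1 X159.37 Y12.13
G1 X148.38 Y9.97
G1 X139.83 Y17.21
M5
G00 X0.00 Y0.00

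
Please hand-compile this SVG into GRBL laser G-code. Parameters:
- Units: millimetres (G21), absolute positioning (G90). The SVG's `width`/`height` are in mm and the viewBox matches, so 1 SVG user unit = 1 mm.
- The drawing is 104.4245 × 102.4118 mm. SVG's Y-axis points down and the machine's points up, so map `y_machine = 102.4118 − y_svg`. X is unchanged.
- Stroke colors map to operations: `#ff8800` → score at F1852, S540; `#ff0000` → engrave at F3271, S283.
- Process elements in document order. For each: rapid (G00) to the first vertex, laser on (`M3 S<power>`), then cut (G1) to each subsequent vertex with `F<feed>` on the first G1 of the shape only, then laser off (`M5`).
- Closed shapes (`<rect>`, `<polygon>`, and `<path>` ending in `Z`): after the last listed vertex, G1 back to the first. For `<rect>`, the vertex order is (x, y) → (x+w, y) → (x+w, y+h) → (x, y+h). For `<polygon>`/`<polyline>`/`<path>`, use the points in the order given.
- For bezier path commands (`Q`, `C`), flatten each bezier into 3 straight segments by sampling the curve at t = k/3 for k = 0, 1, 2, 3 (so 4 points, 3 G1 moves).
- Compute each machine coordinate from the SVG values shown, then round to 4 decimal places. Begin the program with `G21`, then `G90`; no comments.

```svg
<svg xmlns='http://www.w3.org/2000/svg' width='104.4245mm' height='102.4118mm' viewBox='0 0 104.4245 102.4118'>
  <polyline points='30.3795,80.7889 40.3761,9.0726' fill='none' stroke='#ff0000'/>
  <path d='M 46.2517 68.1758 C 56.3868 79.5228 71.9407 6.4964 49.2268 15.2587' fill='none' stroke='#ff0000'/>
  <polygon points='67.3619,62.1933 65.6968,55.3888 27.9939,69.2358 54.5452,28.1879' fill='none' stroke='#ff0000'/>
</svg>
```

G21
G90
G00 X30.3795 Y21.6229
M3 S283
G1 X40.3761 Y93.3392 F3271
M5
G00 X46.2517 Y34.2360
M3 S283
G1 X56.5750 Y44.8593 F3271
G1 X60.8028 Y74.8067
G1 X49.2268 Y87.1531
M5
G00 X67.3619 Y40.2185
M3 S283
G1 X65.6968 Y47.0230 F3271
G1 X27.9939 Y33.1760
G1 X54.5452 Y74.2239
G1 X67.3619 Y40.2185
M5

1 u = 1 mm; y_m = 102.4118 − y.

[1] `<polyline>` line segment, #ff0000→engrave S283 F3271: (30.3795,21.6229) → (40.3761,93.3392)

[2] `<path>` cubic bezier, #ff0000→engrave S283 F3271: (46.2517,34.2360) → (56.5750,44.8593) → (60.8028,74.8067) → (49.2268,87.1531)

[3] `<polygon>` closed polygon, #ff0000→engrave S283 F3271: (67.3619,40.2185) → (65.6968,47.0230) → (27.9939,33.1760) → (54.5452,74.2239) → (67.3619,40.2185) (closed)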